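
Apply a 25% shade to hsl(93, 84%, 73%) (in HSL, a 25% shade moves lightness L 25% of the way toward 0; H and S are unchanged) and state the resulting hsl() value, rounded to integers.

L moves 25% from 73 toward 0: 73 − 18.25 = 54.75 → 55.
H and S are unchanged.

hsl(93, 84%, 55%)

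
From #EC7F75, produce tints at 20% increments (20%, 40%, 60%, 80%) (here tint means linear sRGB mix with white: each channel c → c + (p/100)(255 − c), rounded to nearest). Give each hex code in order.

#EC7F75 is rgb(236, 127, 117).
20%: (236 + 3.8 = 239.8→240, 127 + 25.6 = 152.6→153, 117 + 27.6 = 144.6→145) → #F09991
40%: (236 + 7.6 = 243.6→244, 127 + 51.2 = 178.2→178, 117 + 55.2 = 172.2→172) → #F4B2AC
60%: (236 + 11.4 = 247.4→247, 127 + 76.8 = 203.8→204, 117 + 82.8 = 199.8→200) → #F7CCC8
80%: (236 + 15.2 = 251.2→251, 127 + 102.4 = 229.4→229, 117 + 110.4 = 227.4→227) → #FBE5E3

#F09991, #F4B2AC, #F7CCC8, #FBE5E3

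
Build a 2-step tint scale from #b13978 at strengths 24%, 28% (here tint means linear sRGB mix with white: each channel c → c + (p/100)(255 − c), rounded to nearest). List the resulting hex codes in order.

#b13978 is rgb(177, 57, 120).
24%: (177 + 18.72 = 195.72→196, 57 + 47.52 = 104.52→105, 120 + 32.4 = 152.4→152) → #c46998
28%: (177 + 21.84 = 198.84→199, 57 + 55.44 = 112.44→112, 120 + 37.8 = 157.8→158) → #c7709e

#c46998, #c7709e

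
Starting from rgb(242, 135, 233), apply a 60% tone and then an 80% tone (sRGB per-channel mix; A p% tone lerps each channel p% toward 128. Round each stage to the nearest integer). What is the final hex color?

#898188

Lerp each channel 60% toward 128:
  R: 242 − 68.4 = 173.6 → 174
  G: 135 − 4.2 = 130.8 → 131
  B: 233 + 0.6×(128−233) = 233 − 63 = 170 → 170
After the tone: rgb(174, 131, 170) = #AE83AA.
An 80% tone moves each channel 80% toward 128:
  R: 174 + 0.8×(128−174) = 174 − 36.8 = 137.2 → 137
  G: 131 + 0.8×(128−131) = 131 − 2.4 = 128.6 → 129
  B: 170 − 33.6 = 136.4 → 136
rgb(137, 129, 136) = #898188.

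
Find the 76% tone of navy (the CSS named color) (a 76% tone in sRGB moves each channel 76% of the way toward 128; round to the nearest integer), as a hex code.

#616180

CSS navy is rgb(0, 0, 128).
Lerp each channel 76% toward 128:
  R: 0 + 97.28 = 97.28 → 97
  G: 0 + 97.28 = 97.28 → 97
  B: 128 + 0.76×(128−128) = 128 + 0 = 128 → 128
rgb(97, 97, 128) = #616180.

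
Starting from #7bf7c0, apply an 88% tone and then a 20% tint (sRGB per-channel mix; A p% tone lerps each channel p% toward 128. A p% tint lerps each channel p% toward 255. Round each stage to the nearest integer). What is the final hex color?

#99a5a0

#7bf7c0 is rgb(123, 247, 192).
An 88% tone moves each channel 88% toward 128:
  R: 123 + 4.4 = 127.4 → 127
  G: 247 + 0.88×(128−247) = 247 − 104.72 = 142.28 → 142
  B: 192 + 0.88×(128−192) = 192 − 56.32 = 135.68 → 136
After the tone: rgb(127, 142, 136) = #7f8e88.
A 20% tint moves each channel 20% toward 255:
  R: 127 + 0.2×(255−127) = 127 + 25.6 = 152.6 → 153
  G: 142 + 22.6 = 164.6 → 165
  B: 136 + 23.8 = 159.8 → 160
rgb(153, 165, 160) = #99a5a0.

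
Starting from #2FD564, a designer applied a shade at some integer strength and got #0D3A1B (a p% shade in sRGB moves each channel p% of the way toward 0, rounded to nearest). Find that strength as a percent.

#2FD564 is rgb(47, 213, 100); #0D3A1B is rgb(13, 58, 27).
On the G channel (widest range): 58 ≈ 213 + (p/100)(0 − 213), so p ≈ 100×(58 − 213)/(0 − 213) = -15500/-213 = 72.77.
p = 73 reproduces all three channels after rounding.

73%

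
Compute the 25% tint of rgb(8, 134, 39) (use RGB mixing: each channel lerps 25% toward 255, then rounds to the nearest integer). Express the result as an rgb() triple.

Lerp each channel 25% toward 255:
  R: 8 + 61.75 = 69.75 → 70
  G: 134 + 0.25×(255−134) = 134 + 30.25 = 164.25 → 164
  B: 39 + 0.25×(255−39) = 39 + 54 = 93 → 93

rgb(70, 164, 93)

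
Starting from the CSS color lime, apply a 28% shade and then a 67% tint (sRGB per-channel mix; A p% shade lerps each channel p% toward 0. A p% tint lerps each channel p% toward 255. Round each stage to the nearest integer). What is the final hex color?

CSS lime is rgb(0, 255, 0).
Per channel, c → c + 0.28(0 − c):
  R: 0 + 0.28×(0−0) = 0 + 0 = 0 → 0
  G: 255 − 71.4 = 183.6 → 184
  B: 0 + 0 = 0 → 0
After the shade: rgb(0, 184, 0) = #00B800.
Per channel, c → c + 0.67(255 − c):
  R: 0 + 0.67×(255−0) = 0 + 170.85 = 170.85 → 171
  G: 184 + 0.67×(255−184) = 184 + 47.57 = 231.57 → 232
  B: 0 + 170.85 = 170.85 → 171
rgb(171, 232, 171) = #ABE8AB.

#ABE8AB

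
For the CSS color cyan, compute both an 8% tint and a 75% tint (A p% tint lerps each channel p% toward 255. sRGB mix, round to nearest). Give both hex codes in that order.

CSS cyan is rgb(0, 255, 255).
8% tint:
  R: 0 + 20.4 = 20.4 → 20
  G: 255 + 0.08×(255−255) = 255 + 0 = 255 → 255
  B: 255 + 0.08×(255−255) = 255 + 0 = 255 → 255
  → #14FFFF
75% tint:
  R: 0 + 0.75×(255−0) = 0 + 191.25 = 191.25 → 191
  G: 255 + 0.75×(255−255) = 255 + 0 = 255 → 255
  B: 255 + 0.75×(255−255) = 255 + 0 = 255 → 255
  → #BFFFFF

#14FFFF, #BFFFFF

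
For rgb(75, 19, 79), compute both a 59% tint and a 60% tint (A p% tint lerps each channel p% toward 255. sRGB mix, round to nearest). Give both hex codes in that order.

#b59eb7, #b7a1b9

59% tint:
  R: 75 + 0.59×(255−75) = 75 + 106.2 = 181.2 → 181
  G: 19 + 139.24 = 158.24 → 158
  B: 79 + 0.59×(255−79) = 79 + 103.84 = 182.84 → 183
  → #b59eb7
60% tint:
  R: 75 + 0.6×(255−75) = 75 + 108 = 183 → 183
  G: 19 + 0.6×(255−19) = 19 + 141.6 = 160.6 → 161
  B: 79 + 105.6 = 184.6 → 185
  → #b7a1b9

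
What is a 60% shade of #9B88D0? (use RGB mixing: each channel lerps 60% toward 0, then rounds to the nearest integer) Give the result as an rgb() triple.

#9B88D0 is rgb(155, 136, 208).
Per channel, c → c + 0.6(0 − c):
  R: 155 + 0.6×(0−155) = 155 − 93 = 62 → 62
  G: 136 + 0.6×(0−136) = 136 − 81.6 = 54.4 → 54
  B: 208 + 0.6×(0−208) = 208 − 124.8 = 83.2 → 83

rgb(62, 54, 83)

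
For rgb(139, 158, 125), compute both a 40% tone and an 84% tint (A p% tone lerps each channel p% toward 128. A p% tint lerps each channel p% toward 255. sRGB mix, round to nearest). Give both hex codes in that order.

40% tone:
  R: 139 − 4.4 = 134.6 → 135
  G: 158 + 0.4×(128−158) = 158 − 12 = 146 → 146
  B: 125 + 0.4×(128−125) = 125 + 1.2 = 126.2 → 126
  → #87927e
84% tint:
  R: 139 + 0.84×(255−139) = 139 + 97.44 = 236.44 → 236
  G: 158 + 81.48 = 239.48 → 239
  B: 125 + 0.84×(255−125) = 125 + 109.2 = 234.2 → 234
  → #ecefea

#87927e, #ecefea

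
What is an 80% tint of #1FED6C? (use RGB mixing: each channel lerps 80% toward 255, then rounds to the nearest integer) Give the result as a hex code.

#1FED6C is rgb(31, 237, 108).
Per channel, c → c + 0.8(255 − c):
  R: 31 + 0.8×(255−31) = 31 + 179.2 = 210.2 → 210
  G: 237 + 14.4 = 251.4 → 251
  B: 108 + 117.6 = 225.6 → 226
rgb(210, 251, 226) = #D2FBE2.

#D2FBE2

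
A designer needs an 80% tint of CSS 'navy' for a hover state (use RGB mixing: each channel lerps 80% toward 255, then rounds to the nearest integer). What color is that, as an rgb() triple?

rgb(204, 204, 230)

CSS navy is rgb(0, 0, 128).
Per channel, c → c + 0.8(255 − c):
  R: 0 + 0.8×(255−0) = 0 + 204 = 204 → 204
  G: 0 + 0.8×(255−0) = 0 + 204 = 204 → 204
  B: 128 + 101.6 = 229.6 → 230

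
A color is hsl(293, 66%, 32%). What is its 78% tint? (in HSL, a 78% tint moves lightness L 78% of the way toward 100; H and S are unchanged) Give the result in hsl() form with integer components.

hsl(293, 66%, 85%)

L moves 78% from 32 toward 100: 32 + 53.04 = 85.04 → 85.
H and S are unchanged.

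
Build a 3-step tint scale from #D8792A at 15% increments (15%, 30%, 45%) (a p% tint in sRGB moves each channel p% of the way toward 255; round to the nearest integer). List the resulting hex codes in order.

#D8792A is rgb(216, 121, 42).
15%: (216 + 5.85 = 221.85→222, 121 + 20.1 = 141.1→141, 42 + 31.95 = 73.95→74) → #DE8D4A
30%: (216 + 11.7 = 227.7→228, 121 + 40.2 = 161.2→161, 42 + 63.9 = 105.9→106) → #E4A16A
45%: (216 + 17.55 = 233.55→234, 121 + 60.3 = 181.3→181, 42 + 95.85 = 137.85→138) → #EAB58A

#DE8D4A, #E4A16A, #EAB58A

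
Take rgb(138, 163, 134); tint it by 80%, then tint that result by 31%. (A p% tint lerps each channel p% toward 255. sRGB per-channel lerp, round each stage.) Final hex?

#EFF3EE

Per channel, c → c + 0.8(255 − c):
  R: 138 + 0.8×(255−138) = 138 + 93.6 = 231.6 → 232
  G: 163 + 73.6 = 236.6 → 237
  B: 134 + 0.8×(255−134) = 134 + 96.8 = 230.8 → 231
After the tint: rgb(232, 237, 231) = #E8EDE7.
A 31% tint moves each channel 31% toward 255:
  R: 232 + 7.13 = 239.13 → 239
  G: 237 + 0.31×(255−237) = 237 + 5.58 = 242.58 → 243
  B: 231 + 0.31×(255−231) = 231 + 7.44 = 238.44 → 238
rgb(239, 243, 238) = #EFF3EE.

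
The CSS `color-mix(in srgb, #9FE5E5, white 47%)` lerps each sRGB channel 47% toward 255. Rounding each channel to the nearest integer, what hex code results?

#9FE5E5 is rgb(159, 229, 229).
A 47% tint moves each channel 47% toward 255:
  R: 159 + 0.47×(255−159) = 159 + 45.12 = 204.12 → 204
  G: 229 + 0.47×(255−229) = 229 + 12.22 = 241.22 → 241
  B: 229 + 0.47×(255−229) = 229 + 12.22 = 241.22 → 241
rgb(204, 241, 241) = #CCF1F1.

#CCF1F1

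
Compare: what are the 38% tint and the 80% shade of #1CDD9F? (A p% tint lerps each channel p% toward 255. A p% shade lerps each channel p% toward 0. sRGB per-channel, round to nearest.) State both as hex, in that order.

#72EAC3, #062C20

#1CDD9F is rgb(28, 221, 159).
38% tint:
  R: 28 + 86.26 = 114.26 → 114
  G: 221 + 12.92 = 233.92 → 234
  B: 159 + 0.38×(255−159) = 159 + 36.48 = 195.48 → 195
  → #72EAC3
80% shade:
  R: 28 + 0.8×(0−28) = 28 − 22.4 = 5.6 → 6
  G: 221 − 176.8 = 44.2 → 44
  B: 159 + 0.8×(0−159) = 159 − 127.2 = 31.8 → 32
  → #062C20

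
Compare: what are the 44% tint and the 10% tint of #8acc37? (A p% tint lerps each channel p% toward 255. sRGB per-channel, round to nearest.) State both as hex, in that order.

#8acc37 is rgb(138, 204, 55).
44% tint:
  R: 138 + 0.44×(255−138) = 138 + 51.48 = 189.48 → 189
  G: 204 + 0.44×(255−204) = 204 + 22.44 = 226.44 → 226
  B: 55 + 88 = 143 → 143
  → #bde28f
10% tint:
  R: 138 + 11.7 = 149.7 → 150
  G: 204 + 0.1×(255−204) = 204 + 5.1 = 209.1 → 209
  B: 55 + 20 = 75 → 75
  → #96d14b

#bde28f, #96d14b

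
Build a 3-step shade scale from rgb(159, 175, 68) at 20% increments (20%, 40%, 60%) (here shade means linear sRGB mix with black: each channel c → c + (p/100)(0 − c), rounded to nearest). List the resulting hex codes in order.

20%: (159 − 31.8 = 127.2→127, 175 − 35 = 140→140, 68 − 13.6 = 54.4→54) → #7F8C36
40%: (159 − 63.6 = 95.4→95, 175 − 70 = 105→105, 68 − 27.2 = 40.8→41) → #5F6929
60%: (159 − 95.4 = 63.6→64, 175 − 105 = 70→70, 68 − 40.8 = 27.2→27) → #40461B

#7F8C36, #5F6929, #40461B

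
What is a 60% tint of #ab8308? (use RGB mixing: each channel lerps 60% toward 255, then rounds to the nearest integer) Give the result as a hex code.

#ddcd9c

#ab8308 is rgb(171, 131, 8).
A 60% tint moves each channel 60% toward 255:
  R: 171 + 50.4 = 221.4 → 221
  G: 131 + 0.6×(255−131) = 131 + 74.4 = 205.4 → 205
  B: 8 + 148.2 = 156.2 → 156
rgb(221, 205, 156) = #ddcd9c.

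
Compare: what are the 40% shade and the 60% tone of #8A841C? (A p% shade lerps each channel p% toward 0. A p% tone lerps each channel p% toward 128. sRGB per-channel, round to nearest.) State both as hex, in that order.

#534F11, #848258

#8A841C is rgb(138, 132, 28).
40% shade:
  R: 138 + 0.4×(0−138) = 138 − 55.2 = 82.8 → 83
  G: 132 + 0.4×(0−132) = 132 − 52.8 = 79.2 → 79
  B: 28 − 11.2 = 16.8 → 17
  → #534F11
60% tone:
  R: 138 + 0.6×(128−138) = 138 − 6 = 132 → 132
  G: 132 + 0.6×(128−132) = 132 − 2.4 = 129.6 → 130
  B: 28 + 0.6×(128−28) = 28 + 60 = 88 → 88
  → #848258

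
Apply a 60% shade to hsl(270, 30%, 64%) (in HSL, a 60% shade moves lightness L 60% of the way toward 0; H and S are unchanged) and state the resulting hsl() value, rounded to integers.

hsl(270, 30%, 26%)

L moves 60% from 64 toward 0: 64 − 38.4 = 25.6 → 26.
H and S are unchanged.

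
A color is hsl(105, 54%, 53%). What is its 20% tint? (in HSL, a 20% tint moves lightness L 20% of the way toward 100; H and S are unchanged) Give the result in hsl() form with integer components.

L moves 20% from 53 toward 100: 53 + 9.4 = 62.4 → 62.
H and S are unchanged.

hsl(105, 54%, 62%)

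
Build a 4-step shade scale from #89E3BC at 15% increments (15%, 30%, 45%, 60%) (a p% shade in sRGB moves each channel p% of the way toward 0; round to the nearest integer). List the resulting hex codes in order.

#89E3BC is rgb(137, 227, 188).
15%: (137 − 20.55 = 116.45→116, 227 − 34.05 = 192.95→193, 188 − 28.2 = 159.8→160) → #74C1A0
30%: (137 − 41.1 = 95.9→96, 227 − 68.1 = 158.9→159, 188 − 56.4 = 131.6→132) → #609F84
45%: (137 − 61.65 = 75.35→75, 227 − 102.15 = 124.85→125, 188 − 84.6 = 103.4→103) → #4B7D67
60%: (137 − 82.2 = 54.8→55, 227 − 136.2 = 90.8→91, 188 − 112.8 = 75.2→75) → #375B4B

#74C1A0, #609F84, #4B7D67, #375B4B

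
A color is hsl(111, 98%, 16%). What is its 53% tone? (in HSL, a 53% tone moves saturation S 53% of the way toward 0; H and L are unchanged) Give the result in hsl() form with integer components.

hsl(111, 46%, 16%)

S moves 53% from 98 toward 0: 98 − 51.94 = 46.06 → 46.
H and L are unchanged.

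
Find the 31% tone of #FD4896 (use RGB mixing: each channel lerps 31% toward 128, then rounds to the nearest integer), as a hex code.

#D6598F

#FD4896 is rgb(253, 72, 150).
Per channel, c → c + 0.31(128 − c):
  R: 253 − 38.75 = 214.25 → 214
  G: 72 + 17.36 = 89.36 → 89
  B: 150 + 0.31×(128−150) = 150 − 6.82 = 143.18 → 143
rgb(214, 89, 143) = #D6598F.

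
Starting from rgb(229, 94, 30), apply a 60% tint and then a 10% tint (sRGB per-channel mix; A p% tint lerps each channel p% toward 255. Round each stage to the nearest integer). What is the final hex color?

Per channel, c → c + 0.6(255 − c):
  R: 229 + 15.6 = 244.6 → 245
  G: 94 + 0.6×(255−94) = 94 + 96.6 = 190.6 → 191
  B: 30 + 0.6×(255−30) = 30 + 135 = 165 → 165
After the tint: rgb(245, 191, 165) = #F5BFA5.
Per channel, c → c + 0.1(255 − c):
  R: 245 + 1 = 246 → 246
  G: 191 + 6.4 = 197.4 → 197
  B: 165 + 0.1×(255−165) = 165 + 9 = 174 → 174
rgb(246, 197, 174) = #F6C5AE.

#F6C5AE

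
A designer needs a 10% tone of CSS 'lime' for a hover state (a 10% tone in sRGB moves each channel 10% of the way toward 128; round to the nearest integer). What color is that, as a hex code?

#0df20d

CSS lime is rgb(0, 255, 0).
Lerp each channel 10% toward 128:
  R: 0 + 0.1×(128−0) = 0 + 12.8 = 12.8 → 13
  G: 255 − 12.7 = 242.3 → 242
  B: 0 + 0.1×(128−0) = 0 + 12.8 = 12.8 → 13
rgb(13, 242, 13) = #0df20d.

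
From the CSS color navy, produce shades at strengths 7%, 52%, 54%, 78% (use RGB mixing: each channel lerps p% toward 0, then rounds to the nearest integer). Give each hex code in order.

CSS navy is rgb(0, 0, 128).
7%: (0→0, 0→0, 128 − 8.96 = 119.04→119) → #000077
52%: (0→0, 0→0, 128 − 66.56 = 61.44→61) → #00003D
54%: (0→0, 0→0, 128 − 69.12 = 58.88→59) → #00003B
78%: (0→0, 0→0, 128 − 99.84 = 28.16→28) → #00001C

#000077, #00003D, #00003B, #00001C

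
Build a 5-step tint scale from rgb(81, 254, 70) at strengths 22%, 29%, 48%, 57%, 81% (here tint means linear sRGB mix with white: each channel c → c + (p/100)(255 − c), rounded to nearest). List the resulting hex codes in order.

22%: (81 + 38.28 = 119.28→119, 254→254, 70 + 40.7 = 110.7→111) → #77fe6f
29%: (81 + 50.46 = 131.46→131, 254→254, 70 + 53.65 = 123.65→124) → #83fe7c
48%: (81 + 83.52 = 164.52→165, 254→254, 70 + 88.8 = 158.8→159) → #a5fe9f
57%: (81 + 99.18 = 180.18→180, 254 + 0.57 = 254.57→255, 70 + 105.45 = 175.45→175) → #b4ffaf
81%: (81 + 140.94 = 221.94→222, 254 + 0.81 = 254.81→255, 70 + 149.85 = 219.85→220) → #deffdc

#77fe6f, #83fe7c, #a5fe9f, #b4ffaf, #deffdc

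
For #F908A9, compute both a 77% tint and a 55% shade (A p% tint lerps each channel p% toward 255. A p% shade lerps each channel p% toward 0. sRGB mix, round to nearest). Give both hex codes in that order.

#FEC6EB, #70044C

#F908A9 is rgb(249, 8, 169).
77% tint:
  R: 249 + 4.62 = 253.62 → 254
  G: 8 + 0.77×(255−8) = 8 + 190.19 = 198.19 → 198
  B: 169 + 0.77×(255−169) = 169 + 66.22 = 235.22 → 235
  → #FEC6EB
55% shade:
  R: 249 − 136.95 = 112.05 → 112
  G: 8 − 4.4 = 3.6 → 4
  B: 169 + 0.55×(0−169) = 169 − 92.95 = 76.05 → 76
  → #70044C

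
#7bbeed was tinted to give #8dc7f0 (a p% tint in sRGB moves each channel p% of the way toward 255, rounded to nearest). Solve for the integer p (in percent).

14%

#7bbeed is rgb(123, 190, 237); #8dc7f0 is rgb(141, 199, 240).
On the R channel (widest range): 141 ≈ 123 + (p/100)(255 − 123), so p ≈ 100×(141 − 123)/(255 − 123) = 1800/132 = 13.64.
p = 14 reproduces all three channels after rounding.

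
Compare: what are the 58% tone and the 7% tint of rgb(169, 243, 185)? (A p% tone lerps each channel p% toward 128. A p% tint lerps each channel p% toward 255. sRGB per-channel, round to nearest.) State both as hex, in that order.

#91B098, #AFF4BE

58% tone:
  R: 169 + 0.58×(128−169) = 169 − 23.78 = 145.22 → 145
  G: 243 + 0.58×(128−243) = 243 − 66.7 = 176.3 → 176
  B: 185 + 0.58×(128−185) = 185 − 33.06 = 151.94 → 152
  → #91B098
7% tint:
  R: 169 + 0.07×(255−169) = 169 + 6.02 = 175.02 → 175
  G: 243 + 0.84 = 243.84 → 244
  B: 185 + 0.07×(255−185) = 185 + 4.9 = 189.9 → 190
  → #AFF4BE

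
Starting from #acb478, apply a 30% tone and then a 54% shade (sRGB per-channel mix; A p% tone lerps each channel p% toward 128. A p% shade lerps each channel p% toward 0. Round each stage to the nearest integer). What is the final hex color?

#494b38

#acb478 is rgb(172, 180, 120).
Lerp each channel 30% toward 128:
  R: 172 + 0.3×(128−172) = 172 − 13.2 = 158.8 → 159
  G: 180 + 0.3×(128−180) = 180 − 15.6 = 164.4 → 164
  B: 120 + 0.3×(128−120) = 120 + 2.4 = 122.4 → 122
After the tone: rgb(159, 164, 122) = #9fa47a.
Per channel, c → c + 0.54(0 − c):
  R: 159 + 0.54×(0−159) = 159 − 85.86 = 73.14 → 73
  G: 164 − 88.56 = 75.44 → 75
  B: 122 + 0.54×(0−122) = 122 − 65.88 = 56.12 → 56
rgb(73, 75, 56) = #494b38.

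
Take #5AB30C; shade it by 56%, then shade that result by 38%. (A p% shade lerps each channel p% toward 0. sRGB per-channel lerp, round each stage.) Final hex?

#193103

#5AB30C is rgb(90, 179, 12).
Per channel, c → c + 0.56(0 − c):
  R: 90 + 0.56×(0−90) = 90 − 50.4 = 39.6 → 40
  G: 179 − 100.24 = 78.76 → 79
  B: 12 − 6.72 = 5.28 → 5
After the shade: rgb(40, 79, 5) = #284F05.
Lerp each channel 38% toward 0:
  R: 40 − 15.2 = 24.8 → 25
  G: 79 − 30.02 = 48.98 → 49
  B: 5 − 1.9 = 3.1 → 3
rgb(25, 49, 3) = #193103.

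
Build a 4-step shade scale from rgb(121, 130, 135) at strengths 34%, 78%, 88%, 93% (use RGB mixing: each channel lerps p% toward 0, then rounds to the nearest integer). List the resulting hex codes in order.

34%: (121 − 41.14 = 79.86→80, 130 − 44.2 = 85.8→86, 135 − 45.9 = 89.1→89) → #505659
78%: (121 − 94.38 = 26.62→27, 130 − 101.4 = 28.6→29, 135 − 105.3 = 29.7→30) → #1B1D1E
88%: (121 − 106.48 = 14.52→15, 130 − 114.4 = 15.6→16, 135 − 118.8 = 16.2→16) → #0F1010
93%: (121 − 112.53 = 8.47→8, 130 − 120.9 = 9.1→9, 135 − 125.55 = 9.45→9) → #080909

#505659, #1B1D1E, #0F1010, #080909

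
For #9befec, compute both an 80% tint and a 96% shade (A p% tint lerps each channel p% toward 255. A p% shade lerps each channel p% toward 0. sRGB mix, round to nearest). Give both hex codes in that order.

#9befec is rgb(155, 239, 236).
80% tint:
  R: 155 + 80 = 235 → 235
  G: 239 + 0.8×(255−239) = 239 + 12.8 = 251.8 → 252
  B: 236 + 15.2 = 251.2 → 251
  → #ebfcfb
96% shade:
  R: 155 − 148.8 = 6.2 → 6
  G: 239 + 0.96×(0−239) = 239 − 229.44 = 9.56 → 10
  B: 236 + 0.96×(0−236) = 236 − 226.56 = 9.44 → 9
  → #060a09

#ebfcfb, #060a09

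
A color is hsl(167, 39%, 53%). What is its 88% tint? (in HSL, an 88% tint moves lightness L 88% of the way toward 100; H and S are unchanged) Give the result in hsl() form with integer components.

L moves 88% from 53 toward 100: 53 + 41.36 = 94.36 → 94.
H and S are unchanged.

hsl(167, 39%, 94%)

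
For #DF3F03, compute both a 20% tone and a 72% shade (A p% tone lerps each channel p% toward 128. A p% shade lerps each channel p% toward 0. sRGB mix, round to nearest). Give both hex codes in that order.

#CC4C1C, #3E1201

#DF3F03 is rgb(223, 63, 3).
20% tone:
  R: 223 + 0.2×(128−223) = 223 − 19 = 204 → 204
  G: 63 + 13 = 76 → 76
  B: 3 + 25 = 28 → 28
  → #CC4C1C
72% shade:
  R: 223 − 160.56 = 62.44 → 62
  G: 63 − 45.36 = 17.64 → 18
  B: 3 − 2.16 = 0.84 → 1
  → #3E1201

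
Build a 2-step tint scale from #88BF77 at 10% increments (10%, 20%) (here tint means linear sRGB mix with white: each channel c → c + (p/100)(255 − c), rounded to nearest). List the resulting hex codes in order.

#88BF77 is rgb(136, 191, 119).
10%: (136 + 11.9 = 147.9→148, 191 + 6.4 = 197.4→197, 119 + 13.6 = 132.6→133) → #94C585
20%: (136 + 23.8 = 159.8→160, 191 + 12.8 = 203.8→204, 119 + 27.2 = 146.2→146) → #A0CC92

#94C585, #A0CC92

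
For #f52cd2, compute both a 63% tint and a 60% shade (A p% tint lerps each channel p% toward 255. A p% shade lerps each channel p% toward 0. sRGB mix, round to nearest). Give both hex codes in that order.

#fbb1ee, #621254

#f52cd2 is rgb(245, 44, 210).
63% tint:
  R: 245 + 6.3 = 251.3 → 251
  G: 44 + 0.63×(255−44) = 44 + 132.93 = 176.93 → 177
  B: 210 + 28.35 = 238.35 → 238
  → #fbb1ee
60% shade:
  R: 245 + 0.6×(0−245) = 245 − 147 = 98 → 98
  G: 44 − 26.4 = 17.6 → 18
  B: 210 + 0.6×(0−210) = 210 − 126 = 84 → 84
  → #621254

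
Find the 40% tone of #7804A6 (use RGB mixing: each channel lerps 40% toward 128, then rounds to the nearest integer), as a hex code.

#7B3697

#7804A6 is rgb(120, 4, 166).
Lerp each channel 40% toward 128:
  R: 120 + 0.4×(128−120) = 120 + 3.2 = 123.2 → 123
  G: 4 + 0.4×(128−4) = 4 + 49.6 = 53.6 → 54
  B: 166 + 0.4×(128−166) = 166 − 15.2 = 150.8 → 151
rgb(123, 54, 151) = #7B3697.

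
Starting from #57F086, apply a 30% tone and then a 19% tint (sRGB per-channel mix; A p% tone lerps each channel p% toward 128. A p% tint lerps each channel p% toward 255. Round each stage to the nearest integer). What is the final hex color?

#81D79B

#57F086 is rgb(87, 240, 134).
Lerp each channel 30% toward 128:
  R: 87 + 0.3×(128−87) = 87 + 12.3 = 99.3 → 99
  G: 240 + 0.3×(128−240) = 240 − 33.6 = 206.4 → 206
  B: 134 + 0.3×(128−134) = 134 − 1.8 = 132.2 → 132
After the tone: rgb(99, 206, 132) = #63CE84.
Per channel, c → c + 0.19(255 − c):
  R: 99 + 0.19×(255−99) = 99 + 29.64 = 128.64 → 129
  G: 206 + 0.19×(255−206) = 206 + 9.31 = 215.31 → 215
  B: 132 + 0.19×(255−132) = 132 + 23.37 = 155.37 → 155
rgb(129, 215, 155) = #81D79B.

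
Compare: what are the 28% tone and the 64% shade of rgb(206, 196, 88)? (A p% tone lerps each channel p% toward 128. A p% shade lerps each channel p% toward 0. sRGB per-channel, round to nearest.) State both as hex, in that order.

#B8B163, #4A4720

28% tone:
  R: 206 − 21.84 = 184.16 → 184
  G: 196 + 0.28×(128−196) = 196 − 19.04 = 176.96 → 177
  B: 88 + 0.28×(128−88) = 88 + 11.2 = 99.2 → 99
  → #B8B163
64% shade:
  R: 206 + 0.64×(0−206) = 206 − 131.84 = 74.16 → 74
  G: 196 − 125.44 = 70.56 → 71
  B: 88 + 0.64×(0−88) = 88 − 56.32 = 31.68 → 32
  → #4A4720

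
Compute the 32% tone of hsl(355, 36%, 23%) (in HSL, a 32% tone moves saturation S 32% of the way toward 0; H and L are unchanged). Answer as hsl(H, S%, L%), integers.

hsl(355, 24%, 23%)

S moves 32% from 36 toward 0: 36 − 11.52 = 24.48 → 24.
H and L are unchanged.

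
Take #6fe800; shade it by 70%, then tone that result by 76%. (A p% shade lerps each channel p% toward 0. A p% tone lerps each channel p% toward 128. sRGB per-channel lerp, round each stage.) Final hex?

#6fe800 is rgb(111, 232, 0).
A 70% shade moves each channel 70% toward 0:
  R: 111 + 0.7×(0−111) = 111 − 77.7 = 33.3 → 33
  G: 232 + 0.7×(0−232) = 232 − 162.4 = 69.6 → 70
  B: 0 + 0.7×(0−0) = 0 + 0 = 0 → 0
After the shade: rgb(33, 70, 0) = #214600.
A 76% tone moves each channel 76% toward 128:
  R: 33 + 0.76×(128−33) = 33 + 72.2 = 105.2 → 105
  G: 70 + 44.08 = 114.08 → 114
  B: 0 + 0.76×(128−0) = 0 + 97.28 = 97.28 → 97
rgb(105, 114, 97) = #697261.

#697261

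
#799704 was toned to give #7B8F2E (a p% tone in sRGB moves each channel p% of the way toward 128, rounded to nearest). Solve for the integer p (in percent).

34%

#799704 is rgb(121, 151, 4); #7B8F2E is rgb(123, 143, 46).
On the B channel (widest range): 46 ≈ 4 + (p/100)(128 − 4), so p ≈ 100×(46 − 4)/(128 − 4) = 4200/124 = 33.87.
p = 34 reproduces all three channels after rounding.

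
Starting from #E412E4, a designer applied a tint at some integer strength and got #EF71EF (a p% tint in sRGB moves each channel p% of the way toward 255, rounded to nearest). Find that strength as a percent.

#E412E4 is rgb(228, 18, 228); #EF71EF is rgb(239, 113, 239).
On the G channel (widest range): 113 ≈ 18 + (p/100)(255 − 18), so p ≈ 100×(113 − 18)/(255 − 18) = 9500/237 = 40.08.
p = 40 reproduces all three channels after rounding.

40%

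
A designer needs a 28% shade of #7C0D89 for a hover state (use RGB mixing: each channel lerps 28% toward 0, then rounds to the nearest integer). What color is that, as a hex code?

#590963

#7C0D89 is rgb(124, 13, 137).
Per channel, c → c + 0.28(0 − c):
  R: 124 + 0.28×(0−124) = 124 − 34.72 = 89.28 → 89
  G: 13 + 0.28×(0−13) = 13 − 3.64 = 9.36 → 9
  B: 137 + 0.28×(0−137) = 137 − 38.36 = 98.64 → 99
rgb(89, 9, 99) = #590963.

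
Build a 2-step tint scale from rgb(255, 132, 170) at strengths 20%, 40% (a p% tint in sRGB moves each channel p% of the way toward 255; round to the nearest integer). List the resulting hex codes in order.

#FF9DBB, #FFB5CC

20%: (255→255, 132 + 24.6 = 156.6→157, 170 + 17 = 187→187) → #FF9DBB
40%: (255→255, 132 + 49.2 = 181.2→181, 170 + 34 = 204→204) → #FFB5CC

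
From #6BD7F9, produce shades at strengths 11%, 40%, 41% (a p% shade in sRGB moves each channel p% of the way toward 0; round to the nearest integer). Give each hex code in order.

#5FBFDE, #408195, #3F7F93

#6BD7F9 is rgb(107, 215, 249).
11%: (107 − 11.77 = 95.23→95, 215 − 23.65 = 191.35→191, 249 − 27.39 = 221.61→222) → #5FBFDE
40%: (107 − 42.8 = 64.2→64, 215 − 86 = 129→129, 249 − 99.6 = 149.4→149) → #408195
41%: (107 − 43.87 = 63.13→63, 215 − 88.15 = 126.85→127, 249 − 102.09 = 146.91→147) → #3F7F93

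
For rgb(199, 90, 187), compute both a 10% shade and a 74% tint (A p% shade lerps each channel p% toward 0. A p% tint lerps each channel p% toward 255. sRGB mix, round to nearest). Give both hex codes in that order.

#b351a8, #f0d4ed

10% shade:
  R: 199 − 19.9 = 179.1 → 179
  G: 90 + 0.1×(0−90) = 90 − 9 = 81 → 81
  B: 187 + 0.1×(0−187) = 187 − 18.7 = 168.3 → 168
  → #b351a8
74% tint:
  R: 199 + 41.44 = 240.44 → 240
  G: 90 + 122.1 = 212.1 → 212
  B: 187 + 50.32 = 237.32 → 237
  → #f0d4ed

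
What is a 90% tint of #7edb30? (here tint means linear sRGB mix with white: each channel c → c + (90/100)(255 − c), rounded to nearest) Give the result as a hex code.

#f2fbea

#7edb30 is rgb(126, 219, 48).
Per channel, c → c + 0.9(255 − c):
  R: 126 + 0.9×(255−126) = 126 + 116.1 = 242.1 → 242
  G: 219 + 32.4 = 251.4 → 251
  B: 48 + 0.9×(255−48) = 48 + 186.3 = 234.3 → 234
rgb(242, 251, 234) = #f2fbea.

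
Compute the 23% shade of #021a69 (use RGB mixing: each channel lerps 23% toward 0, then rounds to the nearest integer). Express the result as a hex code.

#021a69 is rgb(2, 26, 105).
A 23% shade moves each channel 23% toward 0:
  R: 2 + 0.23×(0−2) = 2 − 0.46 = 1.54 → 2
  G: 26 + 0.23×(0−26) = 26 − 5.98 = 20.02 → 20
  B: 105 + 0.23×(0−105) = 105 − 24.15 = 80.85 → 81
rgb(2, 20, 81) = #021451.

#021451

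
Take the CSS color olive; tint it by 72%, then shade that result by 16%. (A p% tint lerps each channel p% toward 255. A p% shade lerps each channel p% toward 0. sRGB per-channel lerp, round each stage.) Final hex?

CSS olive is rgb(128, 128, 0).
A 72% tint moves each channel 72% toward 255:
  R: 128 + 0.72×(255−128) = 128 + 91.44 = 219.44 → 219
  G: 128 + 0.72×(255−128) = 128 + 91.44 = 219.44 → 219
  B: 0 + 183.6 = 183.6 → 184
After the tint: rgb(219, 219, 184) = #dbdbb8.
Per channel, c → c + 0.16(0 − c):
  R: 219 + 0.16×(0−219) = 219 − 35.04 = 183.96 → 184
  G: 219 − 35.04 = 183.96 → 184
  B: 184 + 0.16×(0−184) = 184 − 29.44 = 154.56 → 155
rgb(184, 184, 155) = #b8b89b.

#b8b89b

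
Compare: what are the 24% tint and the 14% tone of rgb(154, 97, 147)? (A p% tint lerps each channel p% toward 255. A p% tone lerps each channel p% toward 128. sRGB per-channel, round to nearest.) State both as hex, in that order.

24% tint:
  R: 154 + 0.24×(255−154) = 154 + 24.24 = 178.24 → 178
  G: 97 + 37.92 = 134.92 → 135
  B: 147 + 25.92 = 172.92 → 173
  → #B287AD
14% tone:
  R: 154 − 3.64 = 150.36 → 150
  G: 97 + 0.14×(128−97) = 97 + 4.34 = 101.34 → 101
  B: 147 − 2.66 = 144.34 → 144
  → #966590

#B287AD, #966590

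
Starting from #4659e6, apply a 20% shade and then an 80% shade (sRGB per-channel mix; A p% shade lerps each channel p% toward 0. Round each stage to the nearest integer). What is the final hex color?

#0b0e25

#4659e6 is rgb(70, 89, 230).
Lerp each channel 20% toward 0:
  R: 70 + 0.2×(0−70) = 70 − 14 = 56 → 56
  G: 89 − 17.8 = 71.2 → 71
  B: 230 + 0.2×(0−230) = 230 − 46 = 184 → 184
After the shade: rgb(56, 71, 184) = #3847b8.
Per channel, c → c + 0.8(0 − c):
  R: 56 + 0.8×(0−56) = 56 − 44.8 = 11.2 → 11
  G: 71 + 0.8×(0−71) = 71 − 56.8 = 14.2 → 14
  B: 184 + 0.8×(0−184) = 184 − 147.2 = 36.8 → 37
rgb(11, 14, 37) = #0b0e25.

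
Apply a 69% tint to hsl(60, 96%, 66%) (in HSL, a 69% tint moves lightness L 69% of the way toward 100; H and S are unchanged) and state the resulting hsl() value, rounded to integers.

hsl(60, 96%, 89%)

L moves 69% from 66 toward 100: 66 + 23.46 = 89.46 → 89.
H and S are unchanged.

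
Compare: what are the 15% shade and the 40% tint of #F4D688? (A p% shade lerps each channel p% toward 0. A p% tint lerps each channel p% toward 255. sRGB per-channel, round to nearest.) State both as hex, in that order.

#CFB674, #F8E6B8

#F4D688 is rgb(244, 214, 136).
15% shade:
  R: 244 + 0.15×(0−244) = 244 − 36.6 = 207.4 → 207
  G: 214 + 0.15×(0−214) = 214 − 32.1 = 181.9 → 182
  B: 136 + 0.15×(0−136) = 136 − 20.4 = 115.6 → 116
  → #CFB674
40% tint:
  R: 244 + 0.4×(255−244) = 244 + 4.4 = 248.4 → 248
  G: 214 + 0.4×(255−214) = 214 + 16.4 = 230.4 → 230
  B: 136 + 0.4×(255−136) = 136 + 47.6 = 183.6 → 184
  → #F8E6B8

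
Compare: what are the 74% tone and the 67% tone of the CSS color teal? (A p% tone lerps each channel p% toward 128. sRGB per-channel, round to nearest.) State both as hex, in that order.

#5F8080, #568080

CSS teal is rgb(0, 128, 128).
74% tone:
  R: 0 + 94.72 = 94.72 → 95
  G: 128 + 0.74×(128−128) = 128 + 0 = 128 → 128
  B: 128 + 0 = 128 → 128
  → #5F8080
67% tone:
  R: 0 + 0.67×(128−0) = 0 + 85.76 = 85.76 → 86
  G: 128 + 0 = 128 → 128
  B: 128 + 0.67×(128−128) = 128 + 0 = 128 → 128
  → #568080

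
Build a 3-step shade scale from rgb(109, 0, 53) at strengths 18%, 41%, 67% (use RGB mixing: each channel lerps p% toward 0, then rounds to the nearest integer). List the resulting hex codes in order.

18%: (109 − 19.62 = 89.38→89, 0→0, 53 − 9.54 = 43.46→43) → #59002B
41%: (109 − 44.69 = 64.31→64, 0→0, 53 − 21.73 = 31.27→31) → #40001F
67%: (109 − 73.03 = 35.97→36, 0→0, 53 − 35.51 = 17.49→17) → #240011

#59002B, #40001F, #240011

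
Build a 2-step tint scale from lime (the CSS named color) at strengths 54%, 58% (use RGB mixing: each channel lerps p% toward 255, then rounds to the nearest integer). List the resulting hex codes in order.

CSS lime is rgb(0, 255, 0).
54%: (0 + 137.7 = 137.7→138, 255→255, 0 + 137.7 = 137.7→138) → #8aff8a
58%: (0 + 147.9 = 147.9→148, 255→255, 0 + 147.9 = 147.9→148) → #94ff94

#8aff8a, #94ff94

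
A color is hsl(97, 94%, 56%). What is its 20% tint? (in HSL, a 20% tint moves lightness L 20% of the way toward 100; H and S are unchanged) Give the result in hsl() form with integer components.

L moves 20% from 56 toward 100: 56 + 8.8 = 64.8 → 65.
H and S are unchanged.

hsl(97, 94%, 65%)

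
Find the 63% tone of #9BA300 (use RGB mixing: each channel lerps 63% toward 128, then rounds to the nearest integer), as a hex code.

#8A8D51

#9BA300 is rgb(155, 163, 0).
Per channel, c → c + 0.63(128 − c):
  R: 155 + 0.63×(128−155) = 155 − 17.01 = 137.99 → 138
  G: 163 − 22.05 = 140.95 → 141
  B: 0 + 80.64 = 80.64 → 81
rgb(138, 141, 81) = #8A8D51.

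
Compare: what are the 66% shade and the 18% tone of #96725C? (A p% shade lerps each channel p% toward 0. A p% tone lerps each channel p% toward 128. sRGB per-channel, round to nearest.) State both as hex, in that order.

#96725C is rgb(150, 114, 92).
66% shade:
  R: 150 + 0.66×(0−150) = 150 − 99 = 51 → 51
  G: 114 + 0.66×(0−114) = 114 − 75.24 = 38.76 → 39
  B: 92 + 0.66×(0−92) = 92 − 60.72 = 31.28 → 31
  → #33271F
18% tone:
  R: 150 + 0.18×(128−150) = 150 − 3.96 = 146.04 → 146
  G: 114 + 2.52 = 116.52 → 117
  B: 92 + 0.18×(128−92) = 92 + 6.48 = 98.48 → 98
  → #927562

#33271F, #927562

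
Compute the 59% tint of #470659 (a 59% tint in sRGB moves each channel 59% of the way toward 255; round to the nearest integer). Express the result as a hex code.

#B499BB

#470659 is rgb(71, 6, 89).
Per channel, c → c + 0.59(255 − c):
  R: 71 + 0.59×(255−71) = 71 + 108.56 = 179.56 → 180
  G: 6 + 0.59×(255−6) = 6 + 146.91 = 152.91 → 153
  B: 89 + 0.59×(255−89) = 89 + 97.94 = 186.94 → 187
rgb(180, 153, 187) = #B499BB.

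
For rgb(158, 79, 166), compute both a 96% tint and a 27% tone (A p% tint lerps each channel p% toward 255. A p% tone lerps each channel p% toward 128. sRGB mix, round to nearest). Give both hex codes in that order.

#fbf8fb, #965c9c

96% tint:
  R: 158 + 0.96×(255−158) = 158 + 93.12 = 251.12 → 251
  G: 79 + 0.96×(255−79) = 79 + 168.96 = 247.96 → 248
  B: 166 + 0.96×(255−166) = 166 + 85.44 = 251.44 → 251
  → #fbf8fb
27% tone:
  R: 158 − 8.1 = 149.9 → 150
  G: 79 + 13.23 = 92.23 → 92
  B: 166 + 0.27×(128−166) = 166 − 10.26 = 155.74 → 156
  → #965c9c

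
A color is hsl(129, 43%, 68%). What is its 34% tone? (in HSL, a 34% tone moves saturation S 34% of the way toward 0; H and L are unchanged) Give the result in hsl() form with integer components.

S moves 34% from 43 toward 0: 43 − 14.62 = 28.38 → 28.
H and L are unchanged.

hsl(129, 28%, 68%)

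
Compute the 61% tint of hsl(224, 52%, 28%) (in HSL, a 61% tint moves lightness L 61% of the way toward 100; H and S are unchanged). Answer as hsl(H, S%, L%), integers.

L moves 61% from 28 toward 100: 28 + 43.92 = 71.92 → 72.
H and S are unchanged.

hsl(224, 52%, 72%)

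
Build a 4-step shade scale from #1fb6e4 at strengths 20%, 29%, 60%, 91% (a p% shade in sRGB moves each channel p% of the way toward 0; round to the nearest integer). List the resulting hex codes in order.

#1fb6e4 is rgb(31, 182, 228).
20%: (31 − 6.2 = 24.8→25, 182 − 36.4 = 145.6→146, 228 − 45.6 = 182.4→182) → #1992b6
29%: (31 − 8.99 = 22.01→22, 182 − 52.78 = 129.22→129, 228 − 66.12 = 161.88→162) → #1681a2
60%: (31 − 18.6 = 12.4→12, 182 − 109.2 = 72.8→73, 228 − 136.8 = 91.2→91) → #0c495b
91%: (31 − 28.21 = 2.79→3, 182 − 165.62 = 16.38→16, 228 − 207.48 = 20.52→21) → #031015

#1992b6, #1681a2, #0c495b, #031015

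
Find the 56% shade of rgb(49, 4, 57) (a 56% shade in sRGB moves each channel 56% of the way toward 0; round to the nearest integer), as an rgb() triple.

Per channel, c → c + 0.56(0 − c):
  R: 49 − 27.44 = 21.56 → 22
  G: 4 − 2.24 = 1.76 → 2
  B: 57 + 0.56×(0−57) = 57 − 31.92 = 25.08 → 25

rgb(22, 2, 25)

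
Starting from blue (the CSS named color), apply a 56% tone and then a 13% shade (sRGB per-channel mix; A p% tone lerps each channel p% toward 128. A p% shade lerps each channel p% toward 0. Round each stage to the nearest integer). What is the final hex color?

#3f3fa0

CSS blue is rgb(0, 0, 255).
A 56% tone moves each channel 56% toward 128:
  R: 0 + 0.56×(128−0) = 0 + 71.68 = 71.68 → 72
  G: 0 + 0.56×(128−0) = 0 + 71.68 = 71.68 → 72
  B: 255 + 0.56×(128−255) = 255 − 71.12 = 183.88 → 184
After the tone: rgb(72, 72, 184) = #4848b8.
Per channel, c → c + 0.13(0 − c):
  R: 72 + 0.13×(0−72) = 72 − 9.36 = 62.64 → 63
  G: 72 − 9.36 = 62.64 → 63
  B: 184 + 0.13×(0−184) = 184 − 23.92 = 160.08 → 160
rgb(63, 63, 160) = #3f3fa0.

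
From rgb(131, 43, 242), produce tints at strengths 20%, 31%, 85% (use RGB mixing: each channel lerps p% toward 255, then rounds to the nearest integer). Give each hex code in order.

20%: (131 + 24.8 = 155.8→156, 43 + 42.4 = 85.4→85, 242 + 2.6 = 244.6→245) → #9C55F5
31%: (131 + 38.44 = 169.44→169, 43 + 65.72 = 108.72→109, 242 + 4.03 = 246.03→246) → #A96DF6
85%: (131 + 105.4 = 236.4→236, 43 + 180.2 = 223.2→223, 242 + 11.05 = 253.05→253) → #ECDFFD

#9C55F5, #A96DF6, #ECDFFD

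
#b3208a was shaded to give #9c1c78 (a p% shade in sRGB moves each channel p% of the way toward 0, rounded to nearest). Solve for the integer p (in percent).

#b3208a is rgb(179, 32, 138); #9c1c78 is rgb(156, 28, 120).
On the R channel (widest range): 156 ≈ 179 + (p/100)(0 − 179), so p ≈ 100×(156 − 179)/(0 − 179) = -2300/-179 = 12.85.
p = 13 reproduces all three channels after rounding.

13%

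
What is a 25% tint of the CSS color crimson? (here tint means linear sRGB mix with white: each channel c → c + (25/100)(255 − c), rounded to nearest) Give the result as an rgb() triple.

rgb(229, 79, 109)

CSS crimson is rgb(220, 20, 60).
Per channel, c → c + 0.25(255 − c):
  R: 220 + 0.25×(255−220) = 220 + 8.75 = 228.75 → 229
  G: 20 + 0.25×(255−20) = 20 + 58.75 = 78.75 → 79
  B: 60 + 48.75 = 108.75 → 109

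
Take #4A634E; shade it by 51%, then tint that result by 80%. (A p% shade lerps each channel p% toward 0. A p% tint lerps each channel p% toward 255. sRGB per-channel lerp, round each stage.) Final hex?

#D3D6D4

#4A634E is rgb(74, 99, 78).
Lerp each channel 51% toward 0:
  R: 74 + 0.51×(0−74) = 74 − 37.74 = 36.26 → 36
  G: 99 + 0.51×(0−99) = 99 − 50.49 = 48.51 → 49
  B: 78 + 0.51×(0−78) = 78 − 39.78 = 38.22 → 38
After the shade: rgb(36, 49, 38) = #243126.
An 80% tint moves each channel 80% toward 255:
  R: 36 + 175.2 = 211.2 → 211
  G: 49 + 0.8×(255−49) = 49 + 164.8 = 213.8 → 214
  B: 38 + 173.6 = 211.6 → 212
rgb(211, 214, 212) = #D3D6D4.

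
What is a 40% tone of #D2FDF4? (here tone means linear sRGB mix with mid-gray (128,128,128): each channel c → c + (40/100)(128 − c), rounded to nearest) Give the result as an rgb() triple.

#D2FDF4 is rgb(210, 253, 244).
Per channel, c → c + 0.4(128 − c):
  R: 210 + 0.4×(128−210) = 210 − 32.8 = 177.2 → 177
  G: 253 + 0.4×(128−253) = 253 − 50 = 203 → 203
  B: 244 + 0.4×(128−244) = 244 − 46.4 = 197.6 → 198

rgb(177, 203, 198)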